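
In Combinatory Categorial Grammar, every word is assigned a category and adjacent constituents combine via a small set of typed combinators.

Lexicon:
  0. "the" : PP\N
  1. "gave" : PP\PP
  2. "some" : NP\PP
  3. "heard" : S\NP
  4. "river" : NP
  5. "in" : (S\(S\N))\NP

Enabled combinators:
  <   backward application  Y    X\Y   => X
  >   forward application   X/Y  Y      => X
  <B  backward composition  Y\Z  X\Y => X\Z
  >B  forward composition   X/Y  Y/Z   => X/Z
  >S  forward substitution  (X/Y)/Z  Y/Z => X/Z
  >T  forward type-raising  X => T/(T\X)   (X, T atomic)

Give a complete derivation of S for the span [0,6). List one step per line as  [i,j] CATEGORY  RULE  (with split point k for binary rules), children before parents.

[0,6] S   <
  [0,4] S\N   <B
    [0,1] "the" : PP\N
    [1,4] S\PP   <B
      [1,2] "gave" : PP\PP
      [2,4] S\PP   <B
        [2,3] "some" : NP\PP
        [3,4] "heard" : S\NP
  [4,6] S\(S\N)   <
    [4,5] "river" : NP
    [5,6] "in" : (S\(S\N))\NP

[0,1] PP\N  lex  "the"
[1,2] PP\PP  lex  "gave"
[2,3] NP\PP  lex  "some"
[3,4] S\NP  lex  "heard"
[2,4] S\PP  <B  k=3
[1,4] S\PP  <B  k=2
[0,4] S\N  <B  k=1
[4,5] NP  lex  "river"
[5,6] (S\(S\N))\NP  lex  "in"
[4,6] S\(S\N)  <  k=5
[0,6] S  <  k=4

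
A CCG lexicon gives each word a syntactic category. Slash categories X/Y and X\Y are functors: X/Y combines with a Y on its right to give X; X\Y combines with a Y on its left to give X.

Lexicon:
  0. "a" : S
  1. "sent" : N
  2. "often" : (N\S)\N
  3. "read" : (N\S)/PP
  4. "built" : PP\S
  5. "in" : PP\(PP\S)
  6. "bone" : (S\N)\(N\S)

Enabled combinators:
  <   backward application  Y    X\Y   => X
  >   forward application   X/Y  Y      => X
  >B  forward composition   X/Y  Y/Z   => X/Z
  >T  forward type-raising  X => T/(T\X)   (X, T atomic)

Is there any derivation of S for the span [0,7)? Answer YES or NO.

[0,7] S   <
  [0,3] N   >
    [0,1] N/(N\S)   >T
      [0,1] "a" : S
    [1,3] N\S   <
      [1,2] "sent" : N
      [2,3] "often" : (N\S)\N
  [3,7] S\N   <
    [3,6] N\S   >
      [3,4] "read" : (N\S)/PP
      [4,6] PP   <
        [4,5] "built" : PP\S
        [5,6] "in" : PP\(PP\S)
    [6,7] "bone" : (S\N)\(N\S)

YES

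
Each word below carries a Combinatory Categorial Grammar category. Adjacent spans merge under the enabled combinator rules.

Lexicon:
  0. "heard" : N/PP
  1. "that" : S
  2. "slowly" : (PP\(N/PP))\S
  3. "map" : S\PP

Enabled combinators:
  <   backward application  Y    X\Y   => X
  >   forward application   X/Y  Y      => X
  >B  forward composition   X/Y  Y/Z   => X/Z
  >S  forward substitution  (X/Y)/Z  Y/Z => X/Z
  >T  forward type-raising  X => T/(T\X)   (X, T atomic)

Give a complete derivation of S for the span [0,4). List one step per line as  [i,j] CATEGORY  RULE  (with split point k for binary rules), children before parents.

[0,1] N/PP  lex  "heard"
[1,2] S  lex  "that"
[2,3] (PP\(N/PP))\S  lex  "slowly"
[1,3] PP\(N/PP)  <  k=2
[0,3] PP  <  k=1
[3,4] S\PP  lex  "map"
[0,4] S  <  k=3

[0,4] S   <
  [0,3] PP   <
    [0,1] "heard" : N/PP
    [1,3] PP\(N/PP)   <
      [1,2] "that" : S
      [2,3] "slowly" : (PP\(N/PP))\S
  [3,4] "map" : S\PP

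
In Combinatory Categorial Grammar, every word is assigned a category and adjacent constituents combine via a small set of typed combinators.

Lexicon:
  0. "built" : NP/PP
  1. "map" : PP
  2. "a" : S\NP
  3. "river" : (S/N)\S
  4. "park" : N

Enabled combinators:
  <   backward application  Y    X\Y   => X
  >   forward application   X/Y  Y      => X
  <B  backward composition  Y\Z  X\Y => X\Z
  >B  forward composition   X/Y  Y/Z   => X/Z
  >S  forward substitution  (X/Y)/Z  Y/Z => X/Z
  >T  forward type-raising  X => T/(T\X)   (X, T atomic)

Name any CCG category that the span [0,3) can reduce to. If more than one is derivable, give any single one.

S

[0,5] S   >
  [0,4] S/N   <
    [0,3] S   <
      [0,2] NP   >
        [0,1] "built" : NP/PP
        [1,2] "map" : PP
      [2,3] "a" : S\NP
    [3,4] "river" : (S/N)\S
  [4,5] "park" : N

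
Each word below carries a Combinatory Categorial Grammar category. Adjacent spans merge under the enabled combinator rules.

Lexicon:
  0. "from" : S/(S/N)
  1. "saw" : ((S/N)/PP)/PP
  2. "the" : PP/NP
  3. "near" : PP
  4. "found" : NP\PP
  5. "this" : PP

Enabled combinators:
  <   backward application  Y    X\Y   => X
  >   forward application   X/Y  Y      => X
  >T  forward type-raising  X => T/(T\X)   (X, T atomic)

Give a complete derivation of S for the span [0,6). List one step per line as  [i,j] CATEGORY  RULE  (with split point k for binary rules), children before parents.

[0,1] S/(S/N)  lex  "from"
[1,2] ((S/N)/PP)/PP  lex  "saw"
[2,3] PP/NP  lex  "the"
[3,4] PP  lex  "near"
[4,5] NP\PP  lex  "found"
[3,5] NP  <  k=4
[2,5] PP  >  k=3
[1,5] (S/N)/PP  >  k=2
[5,6] PP  lex  "this"
[1,6] S/N  >  k=5
[0,6] S  >  k=1

[0,6] S   >
  [0,1] "from" : S/(S/N)
  [1,6] S/N   >
    [1,5] (S/N)/PP   >
      [1,2] "saw" : ((S/N)/PP)/PP
      [2,5] PP   >
        [2,3] "the" : PP/NP
        [3,5] NP   <
          [3,4] "near" : PP
          [4,5] "found" : NP\PP
    [5,6] "this" : PP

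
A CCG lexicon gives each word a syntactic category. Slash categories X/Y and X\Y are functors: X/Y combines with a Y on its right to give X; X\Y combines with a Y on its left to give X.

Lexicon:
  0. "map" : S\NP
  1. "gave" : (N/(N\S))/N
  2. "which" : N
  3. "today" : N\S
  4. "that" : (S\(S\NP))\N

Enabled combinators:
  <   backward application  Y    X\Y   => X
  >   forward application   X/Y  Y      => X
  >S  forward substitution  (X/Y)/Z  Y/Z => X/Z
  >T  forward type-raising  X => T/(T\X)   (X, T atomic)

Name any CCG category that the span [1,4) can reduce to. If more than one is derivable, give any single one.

[0,5] S   <
  [0,1] "map" : S\NP
  [1,5] S\(S\NP)   <
    [1,4] N   >
      [1,3] N/(N\S)   >
        [1,2] "gave" : (N/(N\S))/N
        [2,3] "which" : N
      [3,4] "today" : N\S
    [4,5] "that" : (S\(S\NP))\N

N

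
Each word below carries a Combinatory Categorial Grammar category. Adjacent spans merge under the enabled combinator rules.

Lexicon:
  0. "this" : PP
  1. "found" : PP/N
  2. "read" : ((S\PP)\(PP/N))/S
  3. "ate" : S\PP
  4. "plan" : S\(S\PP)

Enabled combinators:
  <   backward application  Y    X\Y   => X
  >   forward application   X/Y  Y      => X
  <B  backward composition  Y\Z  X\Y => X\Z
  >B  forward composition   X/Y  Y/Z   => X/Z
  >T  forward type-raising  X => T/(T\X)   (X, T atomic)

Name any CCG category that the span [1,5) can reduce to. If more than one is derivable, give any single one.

S\PP

[0,5] S   <
  [0,1] "this" : PP
  [1,5] S\PP   <
    [1,2] "found" : PP/N
    [2,5] (S\PP)\(PP/N)   >
      [2,3] "read" : ((S\PP)\(PP/N))/S
      [3,5] S   <
        [3,4] "ate" : S\PP
        [4,5] "plan" : S\(S\PP)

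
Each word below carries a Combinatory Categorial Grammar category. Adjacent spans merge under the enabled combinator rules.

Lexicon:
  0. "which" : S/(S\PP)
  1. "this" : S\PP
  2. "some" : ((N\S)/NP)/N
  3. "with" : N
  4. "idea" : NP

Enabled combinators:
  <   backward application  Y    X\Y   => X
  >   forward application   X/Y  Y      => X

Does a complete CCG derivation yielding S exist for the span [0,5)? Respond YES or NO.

S/(S\PP) S\PP ((N\S)/NP)/N N NP
CKY chart[0,5] = {N}; S ∉ chart

NO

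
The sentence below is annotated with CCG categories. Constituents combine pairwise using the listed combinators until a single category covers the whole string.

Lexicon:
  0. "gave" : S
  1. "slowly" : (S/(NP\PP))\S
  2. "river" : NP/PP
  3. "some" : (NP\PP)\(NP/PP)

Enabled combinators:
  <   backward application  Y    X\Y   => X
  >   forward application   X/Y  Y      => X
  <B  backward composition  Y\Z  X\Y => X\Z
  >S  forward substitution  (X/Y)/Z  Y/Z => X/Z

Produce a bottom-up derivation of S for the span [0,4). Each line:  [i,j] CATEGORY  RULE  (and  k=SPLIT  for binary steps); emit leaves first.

[0,1] S  lex  "gave"
[1,2] (S/(NP\PP))\S  lex  "slowly"
[0,2] S/(NP\PP)  <  k=1
[2,3] NP/PP  lex  "river"
[3,4] (NP\PP)\(NP/PP)  lex  "some"
[2,4] NP\PP  <  k=3
[0,4] S  >  k=2

[0,4] S   >
  [0,2] S/(NP\PP)   <
    [0,1] "gave" : S
    [1,2] "slowly" : (S/(NP\PP))\S
  [2,4] NP\PP   <
    [2,3] "river" : NP/PP
    [3,4] "some" : (NP\PP)\(NP/PP)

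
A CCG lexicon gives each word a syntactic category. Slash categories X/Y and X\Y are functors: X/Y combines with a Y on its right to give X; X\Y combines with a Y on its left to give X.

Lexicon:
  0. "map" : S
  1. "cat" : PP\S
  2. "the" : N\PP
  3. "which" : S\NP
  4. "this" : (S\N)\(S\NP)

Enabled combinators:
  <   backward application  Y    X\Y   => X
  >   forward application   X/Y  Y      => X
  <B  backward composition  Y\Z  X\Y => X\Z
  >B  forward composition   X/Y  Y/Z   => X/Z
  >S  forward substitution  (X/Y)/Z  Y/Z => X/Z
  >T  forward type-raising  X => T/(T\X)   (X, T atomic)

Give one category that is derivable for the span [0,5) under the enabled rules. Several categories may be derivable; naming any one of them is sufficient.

[0,5] S   <
  [0,2] PP   >
    [0,1] PP/(PP\S)   >T
      [0,1] "map" : S
    [1,2] "cat" : PP\S
  [2,5] S\PP   <B
    [2,3] "the" : N\PP
    [3,5] S\N   <
      [3,4] "which" : S\NP
      [4,5] "this" : (S\N)\(S\NP)

S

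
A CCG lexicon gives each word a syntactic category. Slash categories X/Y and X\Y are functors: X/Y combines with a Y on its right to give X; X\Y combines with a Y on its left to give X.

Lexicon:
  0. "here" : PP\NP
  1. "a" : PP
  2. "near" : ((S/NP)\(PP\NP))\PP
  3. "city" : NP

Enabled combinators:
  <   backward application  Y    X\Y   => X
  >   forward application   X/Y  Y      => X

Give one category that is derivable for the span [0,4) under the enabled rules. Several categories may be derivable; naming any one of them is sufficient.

[0,4] S   >
  [0,3] S/NP   <
    [0,1] "here" : PP\NP
    [1,3] (S/NP)\(PP\NP)   <
      [1,2] "a" : PP
      [2,3] "near" : ((S/NP)\(PP\NP))\PP
  [3,4] "city" : NP

S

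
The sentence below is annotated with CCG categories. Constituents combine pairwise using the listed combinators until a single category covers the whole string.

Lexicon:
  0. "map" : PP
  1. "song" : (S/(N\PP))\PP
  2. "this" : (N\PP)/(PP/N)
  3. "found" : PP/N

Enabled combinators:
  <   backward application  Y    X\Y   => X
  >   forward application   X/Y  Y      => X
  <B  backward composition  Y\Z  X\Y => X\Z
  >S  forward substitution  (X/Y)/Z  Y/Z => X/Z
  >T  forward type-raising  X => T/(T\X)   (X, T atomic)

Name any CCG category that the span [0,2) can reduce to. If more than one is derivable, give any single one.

[0,4] S   >
  [0,2] S/(N\PP)   <
    [0,1] "map" : PP
    [1,2] "song" : (S/(N\PP))\PP
  [2,4] N\PP   >
    [2,3] "this" : (N\PP)/(PP/N)
    [3,4] "found" : PP/N

S/(N\PP)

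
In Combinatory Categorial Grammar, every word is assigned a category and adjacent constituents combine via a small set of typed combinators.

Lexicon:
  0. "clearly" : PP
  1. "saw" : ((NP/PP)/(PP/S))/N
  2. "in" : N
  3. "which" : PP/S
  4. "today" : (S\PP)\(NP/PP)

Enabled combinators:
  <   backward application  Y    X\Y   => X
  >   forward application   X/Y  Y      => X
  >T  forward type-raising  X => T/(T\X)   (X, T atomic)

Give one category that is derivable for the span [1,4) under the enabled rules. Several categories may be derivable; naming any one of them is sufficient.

NP/PP

[0,5] S   <
  [0,1] "clearly" : PP
  [1,5] S\PP   <
    [1,4] NP/PP   >
      [1,3] (NP/PP)/(PP/S)   >
        [1,2] "saw" : ((NP/PP)/(PP/S))/N
        [2,3] "in" : N
      [3,4] "which" : PP/S
    [4,5] "today" : (S\PP)\(NP/PP)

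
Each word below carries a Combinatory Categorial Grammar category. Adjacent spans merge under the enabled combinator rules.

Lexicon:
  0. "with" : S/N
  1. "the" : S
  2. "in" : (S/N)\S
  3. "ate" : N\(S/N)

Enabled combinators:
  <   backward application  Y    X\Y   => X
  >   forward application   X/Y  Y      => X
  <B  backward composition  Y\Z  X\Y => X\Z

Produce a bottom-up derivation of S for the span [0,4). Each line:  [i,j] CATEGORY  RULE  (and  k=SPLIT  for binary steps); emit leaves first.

[0,4] S   >
  [0,1] "with" : S/N
  [1,4] N   <
    [1,2] "the" : S
    [2,4] N\S   <B
      [2,3] "in" : (S/N)\S
      [3,4] "ate" : N\(S/N)

[0,1] S/N  lex  "with"
[1,2] S  lex  "the"
[2,3] (S/N)\S  lex  "in"
[3,4] N\(S/N)  lex  "ate"
[2,4] N\S  <B  k=3
[1,4] N  <  k=2
[0,4] S  >  k=1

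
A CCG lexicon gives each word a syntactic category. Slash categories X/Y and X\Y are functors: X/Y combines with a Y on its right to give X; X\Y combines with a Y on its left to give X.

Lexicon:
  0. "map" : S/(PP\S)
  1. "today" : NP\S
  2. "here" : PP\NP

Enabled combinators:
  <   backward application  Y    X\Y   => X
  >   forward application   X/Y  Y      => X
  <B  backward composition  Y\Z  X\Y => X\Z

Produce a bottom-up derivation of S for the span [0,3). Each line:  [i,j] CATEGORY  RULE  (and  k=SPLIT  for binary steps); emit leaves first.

[0,1] S/(PP\S)  lex  "map"
[1,2] NP\S  lex  "today"
[2,3] PP\NP  lex  "here"
[1,3] PP\S  <B  k=2
[0,3] S  >  k=1

[0,3] S   >
  [0,1] "map" : S/(PP\S)
  [1,3] PP\S   <B
    [1,2] "today" : NP\S
    [2,3] "here" : PP\NP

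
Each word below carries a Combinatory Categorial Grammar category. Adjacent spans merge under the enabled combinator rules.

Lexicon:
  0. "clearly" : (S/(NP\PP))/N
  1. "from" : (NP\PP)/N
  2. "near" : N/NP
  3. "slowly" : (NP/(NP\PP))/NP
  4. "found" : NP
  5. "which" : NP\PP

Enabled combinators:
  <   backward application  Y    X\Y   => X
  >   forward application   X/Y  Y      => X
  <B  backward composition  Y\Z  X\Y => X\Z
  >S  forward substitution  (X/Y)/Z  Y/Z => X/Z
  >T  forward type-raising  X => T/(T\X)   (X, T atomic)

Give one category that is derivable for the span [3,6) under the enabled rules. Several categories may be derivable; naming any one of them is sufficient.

NP

[0,6] S   >
  [0,2] S/N   >S
    [0,1] "clearly" : (S/(NP\PP))/N
    [1,2] "from" : (NP\PP)/N
  [2,6] N   >
    [2,3] "near" : N/NP
    [3,6] NP   >
      [3,5] NP/(NP\PP)   >
        [3,4] "slowly" : (NP/(NP\PP))/NP
        [4,5] "found" : NP
      [5,6] "which" : NP\PP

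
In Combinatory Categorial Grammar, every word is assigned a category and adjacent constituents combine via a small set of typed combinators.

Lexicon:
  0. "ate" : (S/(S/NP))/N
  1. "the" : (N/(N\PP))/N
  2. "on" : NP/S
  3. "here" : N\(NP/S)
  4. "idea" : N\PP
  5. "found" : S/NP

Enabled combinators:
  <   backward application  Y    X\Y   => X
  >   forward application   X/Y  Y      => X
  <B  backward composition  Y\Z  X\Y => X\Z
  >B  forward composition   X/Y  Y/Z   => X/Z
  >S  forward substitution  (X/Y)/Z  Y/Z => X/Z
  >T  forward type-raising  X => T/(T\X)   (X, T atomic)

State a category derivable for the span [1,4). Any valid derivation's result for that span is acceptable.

[0,6] S   >
  [0,5] S/(S/NP)   >
    [0,1] "ate" : (S/(S/NP))/N
    [1,5] N   >
      [1,4] N/(N\PP)   >
        [1,2] "the" : (N/(N\PP))/N
        [2,4] N   <
          [2,3] "on" : NP/S
          [3,4] "here" : N\(NP/S)
      [4,5] "idea" : N\PP
  [5,6] "found" : S/NP

N/(N\PP)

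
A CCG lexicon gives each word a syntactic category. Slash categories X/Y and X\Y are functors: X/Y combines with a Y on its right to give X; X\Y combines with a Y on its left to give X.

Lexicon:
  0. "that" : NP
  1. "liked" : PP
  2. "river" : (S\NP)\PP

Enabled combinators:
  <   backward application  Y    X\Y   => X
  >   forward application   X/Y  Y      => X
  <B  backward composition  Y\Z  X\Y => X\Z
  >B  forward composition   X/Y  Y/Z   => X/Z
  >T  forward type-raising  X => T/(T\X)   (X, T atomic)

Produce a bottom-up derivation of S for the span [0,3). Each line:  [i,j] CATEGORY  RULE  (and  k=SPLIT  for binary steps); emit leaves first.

[0,1] NP  lex  "that"
[0,1] S/(S\NP)  >T
[1,2] PP  lex  "liked"
[2,3] (S\NP)\PP  lex  "river"
[1,3] S\NP  <  k=2
[0,3] S  >  k=1

[0,3] S   >
  [0,1] S/(S\NP)   >T
    [0,1] "that" : NP
  [1,3] S\NP   <
    [1,2] "liked" : PP
    [2,3] "river" : (S\NP)\PP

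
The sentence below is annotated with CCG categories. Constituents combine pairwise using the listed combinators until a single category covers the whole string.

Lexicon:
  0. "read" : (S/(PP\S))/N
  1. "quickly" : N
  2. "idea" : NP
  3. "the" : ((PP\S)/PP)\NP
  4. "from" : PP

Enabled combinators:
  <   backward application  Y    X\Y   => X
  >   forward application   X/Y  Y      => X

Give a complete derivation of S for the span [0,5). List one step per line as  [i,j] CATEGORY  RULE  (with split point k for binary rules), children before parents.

[0,5] S   >
  [0,2] S/(PP\S)   >
    [0,1] "read" : (S/(PP\S))/N
    [1,2] "quickly" : N
  [2,5] PP\S   >
    [2,4] (PP\S)/PP   <
      [2,3] "idea" : NP
      [3,4] "the" : ((PP\S)/PP)\NP
    [4,5] "from" : PP

[0,1] (S/(PP\S))/N  lex  "read"
[1,2] N  lex  "quickly"
[0,2] S/(PP\S)  >  k=1
[2,3] NP  lex  "idea"
[3,4] ((PP\S)/PP)\NP  lex  "the"
[2,4] (PP\S)/PP  <  k=3
[4,5] PP  lex  "from"
[2,5] PP\S  >  k=4
[0,5] S  >  k=2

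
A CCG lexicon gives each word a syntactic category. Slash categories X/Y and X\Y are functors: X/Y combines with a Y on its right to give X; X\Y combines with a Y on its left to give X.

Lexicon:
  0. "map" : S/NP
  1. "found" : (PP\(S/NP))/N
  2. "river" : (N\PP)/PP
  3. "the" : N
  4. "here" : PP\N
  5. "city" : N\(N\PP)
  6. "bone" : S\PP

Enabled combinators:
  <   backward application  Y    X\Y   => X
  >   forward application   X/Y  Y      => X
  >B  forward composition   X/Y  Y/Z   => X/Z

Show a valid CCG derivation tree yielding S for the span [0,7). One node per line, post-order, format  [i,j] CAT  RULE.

[0,1] S/NP  lex  "map"
[1,2] (PP\(S/NP))/N  lex  "found"
[2,3] (N\PP)/PP  lex  "river"
[3,4] N  lex  "the"
[4,5] PP\N  lex  "here"
[3,5] PP  <  k=4
[2,5] N\PP  >  k=3
[5,6] N\(N\PP)  lex  "city"
[2,6] N  <  k=5
[1,6] PP\(S/NP)  >  k=2
[0,6] PP  <  k=1
[6,7] S\PP  lex  "bone"
[0,7] S  <  k=6

[0,7] S   <
  [0,6] PP   <
    [0,1] "map" : S/NP
    [1,6] PP\(S/NP)   >
      [1,2] "found" : (PP\(S/NP))/N
      [2,6] N   <
        [2,5] N\PP   >
          [2,3] "river" : (N\PP)/PP
          [3,5] PP   <
            [3,4] "the" : N
            [4,5] "here" : PP\N
        [5,6] "city" : N\(N\PP)
  [6,7] "bone" : S\PP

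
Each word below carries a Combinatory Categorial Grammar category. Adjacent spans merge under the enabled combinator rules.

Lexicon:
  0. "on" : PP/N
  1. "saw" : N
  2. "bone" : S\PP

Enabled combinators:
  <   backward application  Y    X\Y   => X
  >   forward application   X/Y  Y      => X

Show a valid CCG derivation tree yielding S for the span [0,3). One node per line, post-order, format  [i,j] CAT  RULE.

[0,1] PP/N  lex  "on"
[1,2] N  lex  "saw"
[0,2] PP  >  k=1
[2,3] S\PP  lex  "bone"
[0,3] S  <  k=2

[0,3] S   <
  [0,2] PP   >
    [0,1] "on" : PP/N
    [1,2] "saw" : N
  [2,3] "bone" : S\PP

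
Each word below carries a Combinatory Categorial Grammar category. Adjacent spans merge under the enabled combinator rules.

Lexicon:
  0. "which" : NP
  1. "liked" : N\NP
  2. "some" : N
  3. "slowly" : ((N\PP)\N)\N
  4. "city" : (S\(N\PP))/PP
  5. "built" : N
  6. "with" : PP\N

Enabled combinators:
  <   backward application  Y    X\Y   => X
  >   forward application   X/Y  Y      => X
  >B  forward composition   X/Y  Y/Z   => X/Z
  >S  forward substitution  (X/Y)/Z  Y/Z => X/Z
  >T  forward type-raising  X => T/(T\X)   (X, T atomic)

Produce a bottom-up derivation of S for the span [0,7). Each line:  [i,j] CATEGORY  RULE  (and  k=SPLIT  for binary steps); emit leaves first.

[0,7] S   <
  [0,4] N\PP   <
    [0,2] N   <
      [0,1] "which" : NP
      [1,2] "liked" : N\NP
    [2,4] (N\PP)\N   <
      [2,3] "some" : N
      [3,4] "slowly" : ((N\PP)\N)\N
  [4,7] S\(N\PP)   >
    [4,5] "city" : (S\(N\PP))/PP
    [5,7] PP   >
      [5,6] PP/(PP\N)   >T
        [5,6] "built" : N
      [6,7] "with" : PP\N

[0,1] NP  lex  "which"
[1,2] N\NP  lex  "liked"
[0,2] N  <  k=1
[2,3] N  lex  "some"
[3,4] ((N\PP)\N)\N  lex  "slowly"
[2,4] (N\PP)\N  <  k=3
[0,4] N\PP  <  k=2
[4,5] (S\(N\PP))/PP  lex  "city"
[5,6] N  lex  "built"
[5,6] PP/(PP\N)  >T
[6,7] PP\N  lex  "with"
[5,7] PP  >  k=6
[4,7] S\(N\PP)  >  k=5
[0,7] S  <  k=4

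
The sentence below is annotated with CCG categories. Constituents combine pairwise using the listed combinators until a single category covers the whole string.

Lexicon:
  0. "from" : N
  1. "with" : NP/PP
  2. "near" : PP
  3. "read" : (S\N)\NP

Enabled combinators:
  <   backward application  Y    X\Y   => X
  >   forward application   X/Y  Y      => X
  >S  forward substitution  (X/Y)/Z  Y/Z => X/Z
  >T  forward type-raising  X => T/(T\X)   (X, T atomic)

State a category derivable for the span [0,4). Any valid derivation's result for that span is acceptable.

S

[0,4] S   <
  [0,1] "from" : N
  [1,4] S\N   <
    [1,3] NP   >
      [1,2] "with" : NP/PP
      [2,3] "near" : PP
    [3,4] "read" : (S\N)\NP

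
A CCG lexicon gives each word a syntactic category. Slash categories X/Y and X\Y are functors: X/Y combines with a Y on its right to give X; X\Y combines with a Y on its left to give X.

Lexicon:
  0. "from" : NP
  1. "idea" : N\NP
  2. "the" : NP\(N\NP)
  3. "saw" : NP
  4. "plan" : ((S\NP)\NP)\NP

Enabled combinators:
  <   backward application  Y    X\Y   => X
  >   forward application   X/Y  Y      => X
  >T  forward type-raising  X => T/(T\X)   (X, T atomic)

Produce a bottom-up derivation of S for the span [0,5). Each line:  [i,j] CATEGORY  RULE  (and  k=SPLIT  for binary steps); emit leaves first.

[0,5] S   <
  [0,1] "from" : NP
  [1,5] S\NP   <
    [1,3] NP   <
      [1,2] "idea" : N\NP
      [2,3] "the" : NP\(N\NP)
    [3,5] (S\NP)\NP   <
      [3,4] "saw" : NP
      [4,5] "plan" : ((S\NP)\NP)\NP

[0,1] NP  lex  "from"
[1,2] N\NP  lex  "idea"
[2,3] NP\(N\NP)  lex  "the"
[1,3] NP  <  k=2
[3,4] NP  lex  "saw"
[4,5] ((S\NP)\NP)\NP  lex  "plan"
[3,5] (S\NP)\NP  <  k=4
[1,5] S\NP  <  k=3
[0,5] S  <  k=1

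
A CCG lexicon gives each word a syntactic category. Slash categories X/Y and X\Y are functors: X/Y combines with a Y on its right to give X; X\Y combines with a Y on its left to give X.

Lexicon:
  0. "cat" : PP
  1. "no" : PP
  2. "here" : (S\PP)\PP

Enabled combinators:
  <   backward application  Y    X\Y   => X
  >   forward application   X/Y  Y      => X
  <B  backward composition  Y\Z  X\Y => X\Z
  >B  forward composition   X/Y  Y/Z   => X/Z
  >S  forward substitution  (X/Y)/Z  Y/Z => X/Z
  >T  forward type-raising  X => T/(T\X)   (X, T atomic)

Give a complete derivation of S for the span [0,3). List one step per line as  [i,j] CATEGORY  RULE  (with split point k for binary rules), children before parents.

[0,3] S   <
  [0,1] "cat" : PP
  [1,3] S\PP   <
    [1,2] "no" : PP
    [2,3] "here" : (S\PP)\PP

[0,1] PP  lex  "cat"
[1,2] PP  lex  "no"
[2,3] (S\PP)\PP  lex  "here"
[1,3] S\PP  <  k=2
[0,3] S  <  k=1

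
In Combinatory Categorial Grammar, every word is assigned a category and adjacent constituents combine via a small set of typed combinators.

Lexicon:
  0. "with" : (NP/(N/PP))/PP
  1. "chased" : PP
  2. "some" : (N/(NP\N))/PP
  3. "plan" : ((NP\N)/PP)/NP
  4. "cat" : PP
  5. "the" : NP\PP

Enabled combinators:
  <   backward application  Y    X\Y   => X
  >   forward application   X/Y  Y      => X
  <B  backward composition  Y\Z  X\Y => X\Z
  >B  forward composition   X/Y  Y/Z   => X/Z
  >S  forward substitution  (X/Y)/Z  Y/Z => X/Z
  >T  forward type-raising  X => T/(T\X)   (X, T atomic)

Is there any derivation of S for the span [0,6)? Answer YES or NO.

NO

(NP/(N/PP))/PP PP (N/(NP\N))/PP ((NP\N)/PP)/NP PP NP\PP
CKY chart[0,6] = {N/(N\NP), NP, NP/(NP\NP), PP/(PP\NP), S/(S\NP)}; S ∉ chart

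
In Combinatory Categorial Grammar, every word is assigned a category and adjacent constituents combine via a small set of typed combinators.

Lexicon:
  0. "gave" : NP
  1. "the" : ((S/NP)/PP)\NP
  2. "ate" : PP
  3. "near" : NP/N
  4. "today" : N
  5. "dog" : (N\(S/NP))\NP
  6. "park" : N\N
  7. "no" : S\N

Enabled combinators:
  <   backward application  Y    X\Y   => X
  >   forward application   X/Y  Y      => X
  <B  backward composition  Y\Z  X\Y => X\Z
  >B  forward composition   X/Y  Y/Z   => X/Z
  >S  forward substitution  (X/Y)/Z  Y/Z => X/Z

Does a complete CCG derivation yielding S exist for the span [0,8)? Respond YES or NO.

YES

[0,8] S   <
  [0,6] N   <
    [0,3] S/NP   >
      [0,2] (S/NP)/PP   <
        [0,1] "gave" : NP
        [1,2] "the" : ((S/NP)/PP)\NP
      [2,3] "ate" : PP
    [3,6] N\(S/NP)   <
      [3,5] NP   >
        [3,4] "near" : NP/N
        [4,5] "today" : N
      [5,6] "dog" : (N\(S/NP))\NP
  [6,8] S\N   <B
    [6,7] "park" : N\N
    [7,8] "no" : S\N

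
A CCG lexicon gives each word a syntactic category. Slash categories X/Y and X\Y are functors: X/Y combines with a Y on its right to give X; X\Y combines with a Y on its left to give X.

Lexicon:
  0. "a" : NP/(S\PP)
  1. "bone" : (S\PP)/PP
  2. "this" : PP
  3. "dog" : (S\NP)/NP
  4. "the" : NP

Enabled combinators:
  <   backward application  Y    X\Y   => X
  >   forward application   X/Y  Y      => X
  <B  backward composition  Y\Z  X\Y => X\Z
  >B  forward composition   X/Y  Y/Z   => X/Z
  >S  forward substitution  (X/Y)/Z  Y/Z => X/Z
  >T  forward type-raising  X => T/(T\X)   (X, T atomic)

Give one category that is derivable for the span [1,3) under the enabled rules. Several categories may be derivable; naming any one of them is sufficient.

[0,5] S   <
  [0,3] NP   >
    [0,1] "a" : NP/(S\PP)
    [1,3] S\PP   >
      [1,2] "bone" : (S\PP)/PP
      [2,3] "this" : PP
  [3,5] S\NP   >
    [3,4] "dog" : (S\NP)/NP
    [4,5] "the" : NP

S\PP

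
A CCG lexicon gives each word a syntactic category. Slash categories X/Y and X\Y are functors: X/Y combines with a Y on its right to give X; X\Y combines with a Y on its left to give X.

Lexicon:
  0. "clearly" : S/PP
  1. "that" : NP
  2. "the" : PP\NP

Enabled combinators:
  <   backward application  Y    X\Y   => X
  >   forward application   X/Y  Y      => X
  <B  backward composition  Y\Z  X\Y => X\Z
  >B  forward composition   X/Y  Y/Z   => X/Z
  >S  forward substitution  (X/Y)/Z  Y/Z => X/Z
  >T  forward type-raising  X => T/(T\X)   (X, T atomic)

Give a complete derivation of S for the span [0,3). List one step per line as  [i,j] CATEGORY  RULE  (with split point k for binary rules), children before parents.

[0,1] S/PP  lex  "clearly"
[1,2] NP  lex  "that"
[2,3] PP\NP  lex  "the"
[1,3] PP  <  k=2
[0,3] S  >  k=1

[0,3] S   >
  [0,1] "clearly" : S/PP
  [1,3] PP   <
    [1,2] "that" : NP
    [2,3] "the" : PP\NP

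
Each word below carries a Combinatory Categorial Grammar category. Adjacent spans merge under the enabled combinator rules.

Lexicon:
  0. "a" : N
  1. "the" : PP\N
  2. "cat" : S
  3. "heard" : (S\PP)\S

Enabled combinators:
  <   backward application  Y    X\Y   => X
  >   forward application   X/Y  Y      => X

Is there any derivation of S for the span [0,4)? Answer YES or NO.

YES

[0,4] S   <
  [0,2] PP   <
    [0,1] "a" : N
    [1,2] "the" : PP\N
  [2,4] S\PP   <
    [2,3] "cat" : S
    [3,4] "heard" : (S\PP)\S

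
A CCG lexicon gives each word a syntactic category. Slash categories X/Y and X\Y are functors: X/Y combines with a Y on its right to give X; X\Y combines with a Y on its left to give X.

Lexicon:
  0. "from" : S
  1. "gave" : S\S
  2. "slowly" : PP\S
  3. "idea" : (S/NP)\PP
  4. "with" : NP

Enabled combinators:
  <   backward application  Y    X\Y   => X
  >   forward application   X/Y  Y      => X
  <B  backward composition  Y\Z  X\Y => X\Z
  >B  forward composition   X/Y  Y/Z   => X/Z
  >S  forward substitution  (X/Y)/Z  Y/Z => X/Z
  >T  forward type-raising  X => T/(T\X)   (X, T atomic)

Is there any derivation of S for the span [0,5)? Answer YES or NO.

[0,5] S   >
  [0,4] S/NP   <
    [0,3] PP   <
      [0,1] "from" : S
      [1,3] PP\S   <B
        [1,2] "gave" : S\S
        [2,3] "slowly" : PP\S
    [3,4] "idea" : (S/NP)\PP
  [4,5] "with" : NP

YES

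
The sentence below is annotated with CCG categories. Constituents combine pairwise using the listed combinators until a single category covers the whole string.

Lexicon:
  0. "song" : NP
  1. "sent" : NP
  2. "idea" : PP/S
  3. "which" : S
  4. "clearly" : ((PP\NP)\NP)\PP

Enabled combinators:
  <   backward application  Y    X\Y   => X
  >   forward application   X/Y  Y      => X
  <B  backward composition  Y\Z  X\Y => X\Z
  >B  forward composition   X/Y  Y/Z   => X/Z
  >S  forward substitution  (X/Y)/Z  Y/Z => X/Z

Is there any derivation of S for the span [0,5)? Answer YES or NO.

NO

NP NP PP/S S ((PP\NP)\NP)\PP
CKY chart[0,5] = {PP}; S ∉ chart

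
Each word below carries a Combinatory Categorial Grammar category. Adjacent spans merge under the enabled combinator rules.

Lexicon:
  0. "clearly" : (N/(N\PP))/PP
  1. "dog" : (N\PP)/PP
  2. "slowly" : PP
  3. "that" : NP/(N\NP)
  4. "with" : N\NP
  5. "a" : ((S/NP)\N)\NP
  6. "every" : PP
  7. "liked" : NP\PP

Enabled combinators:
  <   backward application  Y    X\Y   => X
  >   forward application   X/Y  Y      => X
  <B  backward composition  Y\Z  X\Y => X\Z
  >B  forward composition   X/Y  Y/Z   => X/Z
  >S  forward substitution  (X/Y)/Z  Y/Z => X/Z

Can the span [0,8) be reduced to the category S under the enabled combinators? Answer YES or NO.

[0,8] S   >
  [0,6] S/NP   <
    [0,3] N   >
      [0,2] N/PP   >S
        [0,1] "clearly" : (N/(N\PP))/PP
        [1,2] "dog" : (N\PP)/PP
      [2,3] "slowly" : PP
    [3,6] (S/NP)\N   <
      [3,5] NP   >
        [3,4] "that" : NP/(N\NP)
        [4,5] "with" : N\NP
      [5,6] "a" : ((S/NP)\N)\NP
  [6,8] NP   <
    [6,7] "every" : PP
    [7,8] "liked" : NP\PP

YES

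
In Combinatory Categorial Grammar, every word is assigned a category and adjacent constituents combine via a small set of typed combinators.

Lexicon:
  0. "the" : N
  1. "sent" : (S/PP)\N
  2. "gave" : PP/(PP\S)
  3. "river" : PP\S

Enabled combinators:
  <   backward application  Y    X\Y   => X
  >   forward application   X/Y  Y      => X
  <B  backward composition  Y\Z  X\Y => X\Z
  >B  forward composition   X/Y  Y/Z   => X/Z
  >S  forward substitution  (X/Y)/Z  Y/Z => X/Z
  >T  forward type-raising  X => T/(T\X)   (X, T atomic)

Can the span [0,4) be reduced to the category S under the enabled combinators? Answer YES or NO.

YES

[0,4] S   >
  [0,2] S/PP   <
    [0,1] "the" : N
    [1,2] "sent" : (S/PP)\N
  [2,4] PP   >
    [2,3] "gave" : PP/(PP\S)
    [3,4] "river" : PP\S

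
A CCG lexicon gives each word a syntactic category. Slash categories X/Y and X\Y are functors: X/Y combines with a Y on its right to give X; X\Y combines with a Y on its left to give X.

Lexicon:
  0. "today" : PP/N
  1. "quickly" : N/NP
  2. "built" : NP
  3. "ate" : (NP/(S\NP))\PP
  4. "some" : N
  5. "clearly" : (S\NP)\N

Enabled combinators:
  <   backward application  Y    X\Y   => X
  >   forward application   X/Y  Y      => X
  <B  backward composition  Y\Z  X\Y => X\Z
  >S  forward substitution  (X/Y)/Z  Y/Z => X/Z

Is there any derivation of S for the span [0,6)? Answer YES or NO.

PP/N N/NP NP (NP/(S\NP))\PP N (S\NP)\N
CKY chart[0,6] = {NP}; S ∉ chart

NO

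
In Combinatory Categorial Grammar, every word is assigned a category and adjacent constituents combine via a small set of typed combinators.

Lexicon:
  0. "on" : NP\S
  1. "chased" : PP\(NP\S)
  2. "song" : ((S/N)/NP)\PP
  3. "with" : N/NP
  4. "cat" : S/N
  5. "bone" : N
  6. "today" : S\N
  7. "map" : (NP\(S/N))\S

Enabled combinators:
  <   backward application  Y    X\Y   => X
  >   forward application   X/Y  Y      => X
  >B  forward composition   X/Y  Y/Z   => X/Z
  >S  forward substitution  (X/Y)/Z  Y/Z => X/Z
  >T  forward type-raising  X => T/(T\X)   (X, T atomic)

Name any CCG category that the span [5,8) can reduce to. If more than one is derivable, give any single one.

NP\(S/N)

[0,8] S   >
  [0,4] S/NP   >S
    [0,3] (S/N)/NP   <
      [0,2] PP   <
        [0,1] "on" : NP\S
        [1,2] "chased" : PP\(NP\S)
      [2,3] "song" : ((S/N)/NP)\PP
    [3,4] "with" : N/NP
  [4,8] NP   <
    [4,5] "cat" : S/N
    [5,8] NP\(S/N)   <
      [5,7] S   <
        [5,6] "bone" : N
        [6,7] "today" : S\N
      [7,8] "map" : (NP\(S/N))\S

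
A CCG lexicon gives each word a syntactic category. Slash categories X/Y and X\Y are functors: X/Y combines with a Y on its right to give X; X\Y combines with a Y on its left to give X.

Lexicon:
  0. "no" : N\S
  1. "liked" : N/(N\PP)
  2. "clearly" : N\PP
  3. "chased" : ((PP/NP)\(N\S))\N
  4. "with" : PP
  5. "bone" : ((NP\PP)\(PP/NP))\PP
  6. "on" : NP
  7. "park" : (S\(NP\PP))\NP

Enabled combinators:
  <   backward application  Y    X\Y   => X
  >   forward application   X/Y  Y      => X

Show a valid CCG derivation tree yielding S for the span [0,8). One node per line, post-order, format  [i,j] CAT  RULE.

[0,8] S   <
  [0,6] NP\PP   <
    [0,4] PP/NP   <
      [0,1] "no" : N\S
      [1,4] (PP/NP)\(N\S)   <
        [1,3] N   >
          [1,2] "liked" : N/(N\PP)
          [2,3] "clearly" : N\PP
        [3,4] "chased" : ((PP/NP)\(N\S))\N
    [4,6] (NP\PP)\(PP/NP)   <
      [4,5] "with" : PP
      [5,6] "bone" : ((NP\PP)\(PP/NP))\PP
  [6,8] S\(NP\PP)   <
    [6,7] "on" : NP
    [7,8] "park" : (S\(NP\PP))\NP

[0,1] N\S  lex  "no"
[1,2] N/(N\PP)  lex  "liked"
[2,3] N\PP  lex  "clearly"
[1,3] N  >  k=2
[3,4] ((PP/NP)\(N\S))\N  lex  "chased"
[1,4] (PP/NP)\(N\S)  <  k=3
[0,4] PP/NP  <  k=1
[4,5] PP  lex  "with"
[5,6] ((NP\PP)\(PP/NP))\PP  lex  "bone"
[4,6] (NP\PP)\(PP/NP)  <  k=5
[0,6] NP\PP  <  k=4
[6,7] NP  lex  "on"
[7,8] (S\(NP\PP))\NP  lex  "park"
[6,8] S\(NP\PP)  <  k=7
[0,8] S  <  k=6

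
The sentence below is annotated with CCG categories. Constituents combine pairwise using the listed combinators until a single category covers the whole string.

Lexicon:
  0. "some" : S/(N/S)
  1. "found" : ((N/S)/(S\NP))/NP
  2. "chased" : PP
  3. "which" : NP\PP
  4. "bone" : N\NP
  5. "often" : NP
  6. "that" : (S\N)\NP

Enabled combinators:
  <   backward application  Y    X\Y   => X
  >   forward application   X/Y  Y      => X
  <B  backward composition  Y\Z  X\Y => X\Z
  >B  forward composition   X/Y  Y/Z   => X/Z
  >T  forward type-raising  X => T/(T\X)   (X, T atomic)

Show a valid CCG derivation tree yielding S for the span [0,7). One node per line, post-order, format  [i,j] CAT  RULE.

[0,1] S/(N/S)  lex  "some"
[1,2] ((N/S)/(S\NP))/NP  lex  "found"
[2,3] PP  lex  "chased"
[2,3] NP/(NP\PP)  >T
[3,4] NP\PP  lex  "which"
[2,4] NP  >  k=3
[1,4] (N/S)/(S\NP)  >  k=2
[4,5] N\NP  lex  "bone"
[5,6] NP  lex  "often"
[6,7] (S\N)\NP  lex  "that"
[5,7] S\N  <  k=6
[4,7] S\NP  <B  k=5
[1,7] N/S  >  k=4
[0,7] S  >  k=1

[0,7] S   >
  [0,1] "some" : S/(N/S)
  [1,7] N/S   >
    [1,4] (N/S)/(S\NP)   >
      [1,2] "found" : ((N/S)/(S\NP))/NP
      [2,4] NP   >
        [2,3] NP/(NP\PP)   >T
          [2,3] "chased" : PP
        [3,4] "which" : NP\PP
    [4,7] S\NP   <B
      [4,5] "bone" : N\NP
      [5,7] S\N   <
        [5,6] "often" : NP
        [6,7] "that" : (S\N)\NP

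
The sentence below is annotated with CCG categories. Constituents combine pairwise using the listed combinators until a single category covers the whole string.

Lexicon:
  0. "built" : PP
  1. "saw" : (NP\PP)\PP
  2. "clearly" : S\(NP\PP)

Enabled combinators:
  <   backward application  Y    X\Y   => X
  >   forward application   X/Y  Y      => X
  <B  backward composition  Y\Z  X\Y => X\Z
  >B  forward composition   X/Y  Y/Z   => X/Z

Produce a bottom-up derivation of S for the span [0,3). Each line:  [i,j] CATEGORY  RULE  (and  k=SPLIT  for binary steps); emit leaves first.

[0,3] S   <
  [0,1] "built" : PP
  [1,3] S\PP   <B
    [1,2] "saw" : (NP\PP)\PP
    [2,3] "clearly" : S\(NP\PP)

[0,1] PP  lex  "built"
[1,2] (NP\PP)\PP  lex  "saw"
[2,3] S\(NP\PP)  lex  "clearly"
[1,3] S\PP  <B  k=2
[0,3] S  <  k=1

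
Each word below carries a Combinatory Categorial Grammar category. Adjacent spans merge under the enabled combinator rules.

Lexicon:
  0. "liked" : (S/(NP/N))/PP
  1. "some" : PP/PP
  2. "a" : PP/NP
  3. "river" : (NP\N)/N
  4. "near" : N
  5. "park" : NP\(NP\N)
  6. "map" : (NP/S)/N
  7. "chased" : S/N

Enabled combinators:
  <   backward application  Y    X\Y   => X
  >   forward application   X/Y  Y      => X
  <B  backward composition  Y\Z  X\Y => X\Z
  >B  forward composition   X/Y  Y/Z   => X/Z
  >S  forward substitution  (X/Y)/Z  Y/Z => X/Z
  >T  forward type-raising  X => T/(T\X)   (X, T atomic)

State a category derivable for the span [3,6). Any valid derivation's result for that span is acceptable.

NP

[0,8] S   >
  [0,6] S/(NP/N)   >
    [0,1] "liked" : (S/(NP/N))/PP
    [1,6] PP   >
      [1,3] PP/NP   >B
        [1,2] "some" : PP/PP
        [2,3] "a" : PP/NP
      [3,6] NP   <
        [3,5] NP\N   >
          [3,4] "river" : (NP\N)/N
          [4,5] "near" : N
        [5,6] "park" : NP\(NP\N)
  [6,8] NP/N   >S
    [6,7] "map" : (NP/S)/N
    [7,8] "chased" : S/N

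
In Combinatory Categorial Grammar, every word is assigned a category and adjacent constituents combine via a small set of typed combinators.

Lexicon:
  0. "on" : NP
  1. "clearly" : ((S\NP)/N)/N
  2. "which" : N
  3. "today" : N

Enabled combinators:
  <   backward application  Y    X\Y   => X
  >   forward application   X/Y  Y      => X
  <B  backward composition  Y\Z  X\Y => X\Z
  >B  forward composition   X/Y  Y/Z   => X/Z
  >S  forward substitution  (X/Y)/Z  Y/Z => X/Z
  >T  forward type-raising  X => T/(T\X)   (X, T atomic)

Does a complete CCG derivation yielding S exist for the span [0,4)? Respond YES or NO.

[0,4] S   >
  [0,1] S/(S\NP)   >T
    [0,1] "on" : NP
  [1,4] S\NP   >
    [1,3] (S\NP)/N   >
      [1,2] "clearly" : ((S\NP)/N)/N
      [2,3] "which" : N
    [3,4] "today" : N

YES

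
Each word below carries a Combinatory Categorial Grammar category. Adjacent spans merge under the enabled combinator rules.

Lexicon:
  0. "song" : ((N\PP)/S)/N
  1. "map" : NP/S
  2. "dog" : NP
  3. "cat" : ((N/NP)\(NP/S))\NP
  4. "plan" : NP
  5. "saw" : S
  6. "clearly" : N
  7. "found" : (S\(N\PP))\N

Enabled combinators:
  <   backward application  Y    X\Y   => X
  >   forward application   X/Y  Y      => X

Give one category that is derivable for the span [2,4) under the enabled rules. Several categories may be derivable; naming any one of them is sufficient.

(N/NP)\(NP/S)

[0,8] S   <
  [0,6] N\PP   >
    [0,5] (N\PP)/S   >
      [0,1] "song" : ((N\PP)/S)/N
      [1,5] N   >
        [1,4] N/NP   <
          [1,2] "map" : NP/S
          [2,4] (N/NP)\(NP/S)   <
            [2,3] "dog" : NP
            [3,4] "cat" : ((N/NP)\(NP/S))\NP
        [4,5] "plan" : NP
    [5,6] "saw" : S
  [6,8] S\(N\PP)   <
    [6,7] "clearly" : N
    [7,8] "found" : (S\(N\PP))\N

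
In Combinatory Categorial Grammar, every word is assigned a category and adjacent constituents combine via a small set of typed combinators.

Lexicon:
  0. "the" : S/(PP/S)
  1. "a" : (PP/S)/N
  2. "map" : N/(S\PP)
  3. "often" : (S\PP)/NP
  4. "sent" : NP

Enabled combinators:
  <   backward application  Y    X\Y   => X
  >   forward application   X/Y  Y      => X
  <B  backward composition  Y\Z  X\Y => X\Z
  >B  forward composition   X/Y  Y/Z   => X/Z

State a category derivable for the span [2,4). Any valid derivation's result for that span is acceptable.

N/NP

[0,5] S   >
  [0,4] S/NP   >B
    [0,2] S/N   >B
      [0,1] "the" : S/(PP/S)
      [1,2] "a" : (PP/S)/N
    [2,4] N/NP   >B
      [2,3] "map" : N/(S\PP)
      [3,4] "often" : (S\PP)/NP
  [4,5] "sent" : NP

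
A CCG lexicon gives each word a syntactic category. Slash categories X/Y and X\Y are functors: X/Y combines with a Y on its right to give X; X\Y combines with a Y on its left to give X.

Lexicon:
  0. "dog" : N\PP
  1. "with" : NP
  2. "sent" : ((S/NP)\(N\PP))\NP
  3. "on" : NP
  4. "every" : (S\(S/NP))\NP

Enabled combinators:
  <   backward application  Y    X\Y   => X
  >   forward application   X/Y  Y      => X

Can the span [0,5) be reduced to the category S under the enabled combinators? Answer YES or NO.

YES

[0,5] S   <
  [0,3] S/NP   <
    [0,1] "dog" : N\PP
    [1,3] (S/NP)\(N\PP)   <
      [1,2] "with" : NP
      [2,3] "sent" : ((S/NP)\(N\PP))\NP
  [3,5] S\(S/NP)   <
    [3,4] "on" : NP
    [4,5] "every" : (S\(S/NP))\NP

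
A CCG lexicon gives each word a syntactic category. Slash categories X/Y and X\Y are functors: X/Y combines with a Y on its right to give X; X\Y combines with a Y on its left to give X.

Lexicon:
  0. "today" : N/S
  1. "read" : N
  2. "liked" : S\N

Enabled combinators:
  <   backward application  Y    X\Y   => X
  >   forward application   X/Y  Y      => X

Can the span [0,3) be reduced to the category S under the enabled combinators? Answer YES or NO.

N/S N S\N
CKY chart[0,3] = {N}; S ∉ chart

NO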